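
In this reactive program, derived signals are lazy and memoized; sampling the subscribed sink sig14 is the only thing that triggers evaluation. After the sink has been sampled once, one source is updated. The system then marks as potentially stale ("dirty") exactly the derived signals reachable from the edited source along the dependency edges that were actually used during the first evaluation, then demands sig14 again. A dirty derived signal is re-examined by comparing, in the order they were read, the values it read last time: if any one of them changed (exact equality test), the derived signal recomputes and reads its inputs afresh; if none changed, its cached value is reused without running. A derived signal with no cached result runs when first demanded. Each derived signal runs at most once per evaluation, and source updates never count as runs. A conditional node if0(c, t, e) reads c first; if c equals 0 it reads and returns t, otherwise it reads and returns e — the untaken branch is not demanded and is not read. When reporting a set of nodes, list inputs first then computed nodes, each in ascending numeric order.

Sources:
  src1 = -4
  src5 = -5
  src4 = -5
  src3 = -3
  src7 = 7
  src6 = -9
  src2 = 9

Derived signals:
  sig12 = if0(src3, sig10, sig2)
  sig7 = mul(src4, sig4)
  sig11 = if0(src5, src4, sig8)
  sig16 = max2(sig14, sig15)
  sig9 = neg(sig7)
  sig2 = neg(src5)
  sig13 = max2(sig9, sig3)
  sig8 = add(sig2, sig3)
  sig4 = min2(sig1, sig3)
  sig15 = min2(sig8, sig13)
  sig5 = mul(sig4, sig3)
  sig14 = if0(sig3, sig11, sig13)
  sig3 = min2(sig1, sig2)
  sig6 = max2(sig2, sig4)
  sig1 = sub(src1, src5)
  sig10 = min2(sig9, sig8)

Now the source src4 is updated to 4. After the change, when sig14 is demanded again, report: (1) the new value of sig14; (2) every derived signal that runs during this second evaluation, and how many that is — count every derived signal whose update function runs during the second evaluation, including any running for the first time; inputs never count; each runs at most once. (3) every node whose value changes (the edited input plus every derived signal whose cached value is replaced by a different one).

Demanding sig14 again yields 1.
4 derived signals run: sig7, sig9, sig13, sig14.
The nodes whose values change: src4, sig7, sig9, sig13, sig14.

First demand of the output computes:
  sig1 = sub(-4, -5) = 1
  sig2 = neg(-5) = 5
  sig3 = min2(1, 5) = 1
  sig4 = min2(1, 1) = 1
  sig7 = mul(-5, 1) = -5
  sig9 = neg(-5) = 5
  sig13 = max2(5, 1) = 5
  sig14 = if0(sig3=1 -> else branch sig13) = 5

After the edit, cleaning proceeds:
  sig7: a read changed (src4 -5->4) — executes, giving 4.
  sig9: a read changed (sig7 -5->4) — executes, giving -4.
  sig13: a read changed (sig9 5->-4) — executes, giving 1.
  sig14: a read changed (sig13 5->1) — executes, giving 1.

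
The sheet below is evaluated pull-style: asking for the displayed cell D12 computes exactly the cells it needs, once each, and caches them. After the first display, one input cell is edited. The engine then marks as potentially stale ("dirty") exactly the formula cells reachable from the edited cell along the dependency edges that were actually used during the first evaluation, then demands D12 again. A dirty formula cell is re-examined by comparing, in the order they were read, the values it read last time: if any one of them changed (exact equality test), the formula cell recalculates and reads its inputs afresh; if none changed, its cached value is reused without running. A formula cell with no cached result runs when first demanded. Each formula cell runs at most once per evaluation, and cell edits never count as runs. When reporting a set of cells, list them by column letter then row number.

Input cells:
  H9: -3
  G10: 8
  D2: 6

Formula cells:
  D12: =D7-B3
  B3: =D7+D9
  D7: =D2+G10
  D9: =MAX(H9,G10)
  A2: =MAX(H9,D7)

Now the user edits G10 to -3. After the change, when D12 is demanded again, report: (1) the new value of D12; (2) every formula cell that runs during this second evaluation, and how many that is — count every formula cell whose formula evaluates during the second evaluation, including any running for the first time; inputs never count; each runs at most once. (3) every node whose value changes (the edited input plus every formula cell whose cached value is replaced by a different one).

Demanding D12 again yields 3.
4 formula cells run: B3, D7, D9, D12.
The nodes whose values change: B3, D7, D9, D12, G10.

First demand of the output computes:
  D7 = 6 + 8 = 14
  D9 = MAX(-3, 8) = 8
  B3 = 14 + 8 = 22
  D12 = 14 - 22 = -8

After the edit, cleaning proceeds:
  D7: a read changed (G10 8->-3) — executes, giving 3.
  D9: a read changed (G10 8->-3) — executes, giving -3.
  B3: a read changed (D7 14->3; D9 8->-3) — executes, giving 0.
  D12: a read changed (D7 14->3; B3 22->0) — executes, giving 3.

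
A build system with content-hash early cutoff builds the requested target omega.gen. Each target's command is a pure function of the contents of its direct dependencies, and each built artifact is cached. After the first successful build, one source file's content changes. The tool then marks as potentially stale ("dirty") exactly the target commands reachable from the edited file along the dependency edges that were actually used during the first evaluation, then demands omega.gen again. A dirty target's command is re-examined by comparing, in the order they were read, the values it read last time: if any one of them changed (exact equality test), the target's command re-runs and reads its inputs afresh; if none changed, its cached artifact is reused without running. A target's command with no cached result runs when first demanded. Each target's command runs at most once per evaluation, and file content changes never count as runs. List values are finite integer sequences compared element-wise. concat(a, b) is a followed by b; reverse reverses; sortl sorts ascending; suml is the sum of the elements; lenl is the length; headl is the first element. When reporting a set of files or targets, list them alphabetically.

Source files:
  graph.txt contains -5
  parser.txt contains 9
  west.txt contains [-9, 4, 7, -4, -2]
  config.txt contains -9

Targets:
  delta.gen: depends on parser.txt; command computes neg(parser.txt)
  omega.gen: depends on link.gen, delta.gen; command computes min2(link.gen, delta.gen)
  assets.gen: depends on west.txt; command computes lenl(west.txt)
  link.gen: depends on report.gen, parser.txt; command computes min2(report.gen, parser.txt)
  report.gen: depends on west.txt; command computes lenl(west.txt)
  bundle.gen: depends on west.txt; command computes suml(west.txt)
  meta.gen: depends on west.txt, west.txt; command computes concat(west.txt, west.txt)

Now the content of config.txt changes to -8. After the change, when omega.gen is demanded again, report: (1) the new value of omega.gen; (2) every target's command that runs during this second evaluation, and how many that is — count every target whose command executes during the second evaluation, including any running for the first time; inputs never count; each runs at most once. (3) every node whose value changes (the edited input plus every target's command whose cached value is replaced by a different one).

New value of omega.gen: -9.
Target commands that run: none — 0 in total.
Values that change: config.txt.
Key observation: config.txt is never demanded by the output, so the edit triggers no recomputation at all.

First evaluation (everything demanded from the output):
  delta.gen = neg(9) = -9
  report.gen = lenl([-9, 4, 7, -4, -2]) = 5
  link.gen = min2(5, 9) = 5
  omega.gen = min2(5, -9) = -9

Propagation after the edit:
  config.txt feeds no computation that the output demands — nothing is marked dirty and nothing runs.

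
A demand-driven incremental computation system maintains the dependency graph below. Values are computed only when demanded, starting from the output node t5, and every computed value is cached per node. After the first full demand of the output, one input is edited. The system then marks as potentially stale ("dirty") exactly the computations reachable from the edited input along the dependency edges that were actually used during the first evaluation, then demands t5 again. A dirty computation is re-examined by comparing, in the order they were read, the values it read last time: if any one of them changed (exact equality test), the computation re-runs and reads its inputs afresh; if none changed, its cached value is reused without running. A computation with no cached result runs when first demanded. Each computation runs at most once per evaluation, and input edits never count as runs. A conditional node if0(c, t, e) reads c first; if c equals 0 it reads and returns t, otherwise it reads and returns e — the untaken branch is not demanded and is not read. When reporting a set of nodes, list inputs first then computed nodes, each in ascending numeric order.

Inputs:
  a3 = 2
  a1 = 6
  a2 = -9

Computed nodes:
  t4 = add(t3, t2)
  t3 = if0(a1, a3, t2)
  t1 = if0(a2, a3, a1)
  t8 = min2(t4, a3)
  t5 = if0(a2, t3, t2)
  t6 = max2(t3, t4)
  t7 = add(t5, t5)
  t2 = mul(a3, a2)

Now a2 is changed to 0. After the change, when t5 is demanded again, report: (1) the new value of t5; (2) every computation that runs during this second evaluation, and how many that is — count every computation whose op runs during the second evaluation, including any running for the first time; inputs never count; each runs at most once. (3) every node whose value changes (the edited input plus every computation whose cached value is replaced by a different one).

First evaluation (everything demanded from the output):
  t2 = mul(2, -9) = -18
  t5 = if0(a2=-9 -> else branch t2) = -18

Propagation after the edit:
  t2: runs — a2 -9->0; result 0.
  t3: demanded for the first time — runs, produces 0.
  t5: runs — a2 -9->0; t2 -18->0; result 0.

Key observation: a condition flipped, so demand reaches new nodes — t3 runs for the first time.

New value of t5: 0.
Computations that run: t2, t3, t5 — 3 in total.
Values that change: a2, t2, t5.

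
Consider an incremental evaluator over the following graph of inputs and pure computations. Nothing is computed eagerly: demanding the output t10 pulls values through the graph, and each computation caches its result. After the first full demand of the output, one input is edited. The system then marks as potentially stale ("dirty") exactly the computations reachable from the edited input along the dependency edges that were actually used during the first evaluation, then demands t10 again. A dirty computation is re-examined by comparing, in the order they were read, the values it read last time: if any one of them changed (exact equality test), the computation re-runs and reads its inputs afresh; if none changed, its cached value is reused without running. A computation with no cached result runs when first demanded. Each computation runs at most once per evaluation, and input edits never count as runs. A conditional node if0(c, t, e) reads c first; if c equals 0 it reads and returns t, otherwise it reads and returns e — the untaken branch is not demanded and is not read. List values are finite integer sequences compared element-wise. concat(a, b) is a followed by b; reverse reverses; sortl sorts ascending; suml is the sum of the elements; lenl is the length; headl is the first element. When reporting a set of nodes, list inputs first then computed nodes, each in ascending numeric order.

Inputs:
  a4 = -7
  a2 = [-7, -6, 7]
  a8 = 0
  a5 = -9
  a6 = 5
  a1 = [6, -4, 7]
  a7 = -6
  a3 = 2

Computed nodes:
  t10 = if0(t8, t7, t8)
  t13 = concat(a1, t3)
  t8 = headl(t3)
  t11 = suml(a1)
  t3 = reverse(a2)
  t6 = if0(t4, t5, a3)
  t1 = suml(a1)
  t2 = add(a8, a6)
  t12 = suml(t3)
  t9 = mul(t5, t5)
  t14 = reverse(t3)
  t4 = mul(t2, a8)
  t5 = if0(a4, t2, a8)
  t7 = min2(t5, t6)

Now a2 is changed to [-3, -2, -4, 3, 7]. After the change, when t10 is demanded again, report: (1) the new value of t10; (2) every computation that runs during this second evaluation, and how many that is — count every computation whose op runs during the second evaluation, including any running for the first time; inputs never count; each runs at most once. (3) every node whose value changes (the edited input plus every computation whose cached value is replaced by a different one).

t10 now evaluates to 7.
Run set: t3, t8 (2 run).
Changed values: a2, t3.
The important point: t8 recomputes to an identical value, and the output ends up unchanged.

Initial pass — values computed on the first demand:
  t3 = reverse([-7, -6, 7]) = [7, -6, -7]
  t8 = headl([7, -6, -7]) = 7
  t10 = if0(t8=7 -> else branch t8) = 7

Second demand — change propagation:
  t3: re-runs because a2 [-7, -6, 7]->[-3, -2, -4, 3, 7]; new result [7, 3, -4, -2, -3].
  t8: re-runs because t3 [7, -6, -7]->[7, 3, -4, -2, -3]; new result 7 (unchanged).
  t10: re-examined; everything it read last time is the same (t8 unchanged, t8 unchanged) — cache 7 kept, no run.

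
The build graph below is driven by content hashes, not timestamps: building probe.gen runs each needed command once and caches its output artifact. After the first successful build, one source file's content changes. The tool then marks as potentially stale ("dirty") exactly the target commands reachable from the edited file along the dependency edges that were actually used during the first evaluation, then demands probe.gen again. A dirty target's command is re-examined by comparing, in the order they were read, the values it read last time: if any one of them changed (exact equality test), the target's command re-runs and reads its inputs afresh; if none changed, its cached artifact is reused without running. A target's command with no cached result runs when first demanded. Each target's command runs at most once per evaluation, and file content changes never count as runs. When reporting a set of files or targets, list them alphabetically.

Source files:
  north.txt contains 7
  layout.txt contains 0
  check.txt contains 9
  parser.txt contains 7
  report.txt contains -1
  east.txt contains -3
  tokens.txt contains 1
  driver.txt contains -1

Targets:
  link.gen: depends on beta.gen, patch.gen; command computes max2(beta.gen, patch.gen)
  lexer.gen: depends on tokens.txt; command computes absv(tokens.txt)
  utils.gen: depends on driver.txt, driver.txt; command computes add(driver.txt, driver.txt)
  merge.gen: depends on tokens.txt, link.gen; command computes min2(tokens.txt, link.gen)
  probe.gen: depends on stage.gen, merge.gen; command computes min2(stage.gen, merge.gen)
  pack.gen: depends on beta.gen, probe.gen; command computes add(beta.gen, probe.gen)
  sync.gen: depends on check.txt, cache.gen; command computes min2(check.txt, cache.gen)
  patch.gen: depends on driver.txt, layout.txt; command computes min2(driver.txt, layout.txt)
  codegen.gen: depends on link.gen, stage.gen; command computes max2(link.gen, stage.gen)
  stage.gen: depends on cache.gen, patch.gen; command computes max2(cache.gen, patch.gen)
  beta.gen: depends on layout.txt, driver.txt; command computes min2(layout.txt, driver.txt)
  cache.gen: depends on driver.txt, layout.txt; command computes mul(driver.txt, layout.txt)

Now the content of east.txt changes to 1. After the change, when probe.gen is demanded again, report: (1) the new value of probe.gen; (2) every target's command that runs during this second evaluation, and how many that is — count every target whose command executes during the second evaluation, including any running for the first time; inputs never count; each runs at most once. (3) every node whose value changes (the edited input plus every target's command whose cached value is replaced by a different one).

Initial pass — values computed on the first demand:
  beta.gen = min2(0, -1) = -1
  cache.gen = mul(-1, 0) = 0
  patch.gen = min2(-1, 0) = -1
  link.gen = max2(-1, -1) = -1
  merge.gen = min2(1, -1) = -1
  stage.gen = max2(0, -1) = 0
  probe.gen = min2(0, -1) = -1

Second demand — change propagation:
  no demanded computation ever read east.txt, so the edit dirties nothing and nothing runs.

The important point: nothing the output needs ever reads east.txt, so the edit is invisible to it.

probe.gen now evaluates to -1.
Run set: none (0 run).
Changed values: east.txt.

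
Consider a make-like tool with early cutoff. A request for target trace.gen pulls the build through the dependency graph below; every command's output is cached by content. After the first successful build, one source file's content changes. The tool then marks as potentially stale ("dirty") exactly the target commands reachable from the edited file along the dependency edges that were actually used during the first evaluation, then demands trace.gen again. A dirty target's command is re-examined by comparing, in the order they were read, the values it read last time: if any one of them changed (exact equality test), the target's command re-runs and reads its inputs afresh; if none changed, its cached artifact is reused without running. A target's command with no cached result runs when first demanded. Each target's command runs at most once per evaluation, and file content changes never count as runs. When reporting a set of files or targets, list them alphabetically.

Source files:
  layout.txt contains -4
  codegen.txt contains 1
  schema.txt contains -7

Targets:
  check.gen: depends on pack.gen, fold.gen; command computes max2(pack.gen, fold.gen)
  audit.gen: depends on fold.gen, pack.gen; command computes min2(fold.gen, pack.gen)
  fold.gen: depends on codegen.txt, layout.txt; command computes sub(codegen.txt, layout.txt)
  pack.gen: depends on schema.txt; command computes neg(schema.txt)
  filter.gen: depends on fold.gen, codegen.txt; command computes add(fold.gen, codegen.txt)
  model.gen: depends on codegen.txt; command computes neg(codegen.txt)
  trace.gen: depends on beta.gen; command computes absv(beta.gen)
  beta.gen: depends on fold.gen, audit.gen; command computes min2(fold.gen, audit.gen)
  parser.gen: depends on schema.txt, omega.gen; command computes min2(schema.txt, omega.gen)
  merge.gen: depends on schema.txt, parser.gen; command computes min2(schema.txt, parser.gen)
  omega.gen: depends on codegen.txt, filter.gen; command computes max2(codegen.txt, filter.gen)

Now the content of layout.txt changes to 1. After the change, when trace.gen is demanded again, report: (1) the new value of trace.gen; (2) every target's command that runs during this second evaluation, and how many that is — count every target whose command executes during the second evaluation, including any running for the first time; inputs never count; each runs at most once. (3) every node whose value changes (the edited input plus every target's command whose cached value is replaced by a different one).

First demand of the output computes:
  fold.gen = sub(1, -4) = 5
  pack.gen = neg(-7) = 7
  audit.gen = min2(5, 7) = 5
  beta.gen = min2(5, 5) = 5
  trace.gen = absv(5) = 5

After the edit, cleaning proceeds:
  fold.gen: a read changed (layout.txt -4->1) — executes, giving 0.
  audit.gen: a read changed (fold.gen 5->0) — executes, giving 0.
  beta.gen: a read changed (fold.gen 5->0; audit.gen 5->0) — executes, giving 0.
  trace.gen: a read changed (beta.gen 5->0) — executes, giving 0.

Demanding trace.gen again yields 0.
4 target commands run: audit.gen, beta.gen, fold.gen, trace.gen.
The nodes whose values change: audit.gen, beta.gen, fold.gen, layout.txt, trace.gen.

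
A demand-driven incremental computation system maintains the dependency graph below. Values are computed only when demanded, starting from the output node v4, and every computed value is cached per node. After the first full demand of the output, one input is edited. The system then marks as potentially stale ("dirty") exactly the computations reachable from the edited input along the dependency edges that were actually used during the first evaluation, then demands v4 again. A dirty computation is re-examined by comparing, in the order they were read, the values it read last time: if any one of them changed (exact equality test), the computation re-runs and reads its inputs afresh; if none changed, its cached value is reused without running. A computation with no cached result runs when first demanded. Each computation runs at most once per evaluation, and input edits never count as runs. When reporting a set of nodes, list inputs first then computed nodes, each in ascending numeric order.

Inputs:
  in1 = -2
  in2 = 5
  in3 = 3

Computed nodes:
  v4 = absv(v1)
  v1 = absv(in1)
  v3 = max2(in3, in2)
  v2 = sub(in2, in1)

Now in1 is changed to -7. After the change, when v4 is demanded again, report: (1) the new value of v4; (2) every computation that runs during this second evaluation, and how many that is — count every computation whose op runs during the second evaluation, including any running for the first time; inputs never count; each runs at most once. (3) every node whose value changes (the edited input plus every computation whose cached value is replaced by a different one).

First evaluation (everything demanded from the output):
  v1 = absv(-2) = 2
  v4 = absv(2) = 2

Propagation after the edit:
  v1: runs — in1 -2->-7; result 7.
  v4: runs — v1 2->7; result 7.

New value of v4: 7.
Computations that run: v1, v4 — 2 in total.
Values that change: in1, v1, v4.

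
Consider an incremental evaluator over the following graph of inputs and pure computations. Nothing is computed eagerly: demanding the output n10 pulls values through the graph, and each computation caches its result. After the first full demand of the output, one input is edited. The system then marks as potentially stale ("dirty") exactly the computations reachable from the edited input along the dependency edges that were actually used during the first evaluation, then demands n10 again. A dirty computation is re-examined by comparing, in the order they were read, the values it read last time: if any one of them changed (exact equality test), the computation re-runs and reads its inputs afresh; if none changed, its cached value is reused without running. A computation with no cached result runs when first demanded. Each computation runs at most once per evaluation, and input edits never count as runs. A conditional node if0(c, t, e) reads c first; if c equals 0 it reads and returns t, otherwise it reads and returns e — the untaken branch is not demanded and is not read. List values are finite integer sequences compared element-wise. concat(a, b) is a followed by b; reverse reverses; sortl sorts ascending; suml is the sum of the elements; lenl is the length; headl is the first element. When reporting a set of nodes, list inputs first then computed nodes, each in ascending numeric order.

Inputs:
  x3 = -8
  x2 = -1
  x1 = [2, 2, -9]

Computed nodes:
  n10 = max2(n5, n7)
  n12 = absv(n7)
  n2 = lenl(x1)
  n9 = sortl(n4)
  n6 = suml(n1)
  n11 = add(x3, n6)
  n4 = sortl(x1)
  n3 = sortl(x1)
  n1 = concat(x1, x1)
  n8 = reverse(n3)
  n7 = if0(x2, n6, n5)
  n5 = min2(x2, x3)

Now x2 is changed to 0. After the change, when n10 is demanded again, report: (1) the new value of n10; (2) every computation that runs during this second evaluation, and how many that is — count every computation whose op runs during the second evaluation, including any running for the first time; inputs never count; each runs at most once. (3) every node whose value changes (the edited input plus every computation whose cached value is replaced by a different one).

Initial pass — values computed on the first demand:
  n5 = min2(-1, -8) = -8
  n7 = if0(x2=-1 -> else branch n5) = -8
  n10 = max2(-8, -8) = -8

Second demand — change propagation:
  n1: newly demanded (no cache) — executes and yields [2, 2, -9, 2, 2, -9].
  n5: re-runs because x2 -1->0; new result -8 (unchanged).
  n6: newly demanded (no cache) — executes and yields -10.
  n7: re-runs because x2 -1->0; new result -10.
  n10: re-runs because n7 -8->-10; new result -8 (unchanged).

The important point: the flipped condition pulls in fresh nodes; n1, n6 run for the first time.

n10 now evaluates to -8.
Run set: n1, n5, n6, n7, n10 (5 run).
Changed values: x2, n7.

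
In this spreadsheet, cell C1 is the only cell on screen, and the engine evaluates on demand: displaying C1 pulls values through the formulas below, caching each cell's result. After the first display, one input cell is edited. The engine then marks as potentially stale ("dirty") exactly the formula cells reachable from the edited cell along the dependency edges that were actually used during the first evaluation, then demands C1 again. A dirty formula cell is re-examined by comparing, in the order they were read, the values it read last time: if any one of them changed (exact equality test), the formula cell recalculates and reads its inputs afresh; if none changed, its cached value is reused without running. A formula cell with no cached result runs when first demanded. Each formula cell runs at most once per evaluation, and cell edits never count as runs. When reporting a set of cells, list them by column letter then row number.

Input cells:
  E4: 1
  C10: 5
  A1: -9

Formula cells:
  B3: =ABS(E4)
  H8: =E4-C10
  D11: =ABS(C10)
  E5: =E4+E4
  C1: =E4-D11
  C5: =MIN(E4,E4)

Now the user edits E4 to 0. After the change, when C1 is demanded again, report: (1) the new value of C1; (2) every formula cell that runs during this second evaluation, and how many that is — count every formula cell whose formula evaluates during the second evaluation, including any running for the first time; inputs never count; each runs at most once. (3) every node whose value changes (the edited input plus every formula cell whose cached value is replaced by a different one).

Initial pass — values computed on the first demand:
  D11 = ABS(5) = 5
  C1 = 1 - 5 = -4

Second demand — change propagation:
  C1: re-runs because E4 1->0; new result -5.

C1 now evaluates to -5.
Run set: C1 (1 run).
Changed values: C1, E4.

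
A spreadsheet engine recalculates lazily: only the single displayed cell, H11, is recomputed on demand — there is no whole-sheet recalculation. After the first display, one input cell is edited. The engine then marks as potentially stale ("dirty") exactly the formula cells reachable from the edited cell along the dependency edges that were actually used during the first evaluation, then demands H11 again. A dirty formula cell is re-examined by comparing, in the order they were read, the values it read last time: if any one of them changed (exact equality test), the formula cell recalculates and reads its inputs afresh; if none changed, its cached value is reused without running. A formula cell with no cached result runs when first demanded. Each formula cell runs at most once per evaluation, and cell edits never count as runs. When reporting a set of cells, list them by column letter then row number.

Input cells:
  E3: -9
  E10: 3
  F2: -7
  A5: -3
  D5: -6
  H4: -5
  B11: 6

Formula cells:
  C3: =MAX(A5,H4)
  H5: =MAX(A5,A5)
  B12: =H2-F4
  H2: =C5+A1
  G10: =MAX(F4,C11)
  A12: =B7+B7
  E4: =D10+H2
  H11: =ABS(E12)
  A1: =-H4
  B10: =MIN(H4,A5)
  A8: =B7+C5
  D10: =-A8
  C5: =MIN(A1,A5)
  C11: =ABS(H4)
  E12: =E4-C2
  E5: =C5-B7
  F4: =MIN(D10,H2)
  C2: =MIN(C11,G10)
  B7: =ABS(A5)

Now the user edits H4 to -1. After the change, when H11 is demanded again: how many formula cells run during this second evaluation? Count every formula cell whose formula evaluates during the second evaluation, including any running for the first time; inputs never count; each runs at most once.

First evaluation (everything demanded from the output):
  A1 = -(-5) = 5
  B7 = ABS(-3) = 3
  C5 = MIN(5, -3) = -3
  A8 = 3 + -3 = 0
  C11 = ABS(-5) = 5
  D10 = -(0) = 0
  H2 = -3 + 5 = 2
  E4 = 0 + 2 = 2
  F4 = MIN(0, 2) = 0
  G10 = MAX(0, 5) = 5
  C2 = MIN(5, 5) = 5
  E12 = 2 - 5 = -3
  H11 = ABS(-3) = 3

Propagation after the edit:
  A1: runs — H4 -5->-1; result 1.
  C5: runs — A1 5->1; result -3 (same value as before).
  A8: checked — values it read are unchanged (B7 unchanged, C5 unchanged); reused cached 0 without running.
  C11: runs — H4 -5->-1; result 1.
  D10: checked — values it read are unchanged (A8 unchanged); reused cached 0 without running.
  H2: runs — A1 5->1; result -2.
  E4: runs — H2 2->-2; result -2.
  F4: runs — H2 2->-2; result -2.
  G10: runs — F4 0->-2; C11 5->1; result 1.
  C2: runs — C11 5->1; G10 5->1; result 1.
  E12: runs — E4 2->-2; C2 5->1; result -3 (same value as before).
  H11: checked — values it read are unchanged (E12 unchanged); reused cached 3 without running.

Key observation: the cutoff stops propagation at A8 — its inputs' values are unchanged, so it reuses its cache.

Formula cells that run: A1, C2, C5, C11, E4, E12, F4, G10, H2 — 9 in total.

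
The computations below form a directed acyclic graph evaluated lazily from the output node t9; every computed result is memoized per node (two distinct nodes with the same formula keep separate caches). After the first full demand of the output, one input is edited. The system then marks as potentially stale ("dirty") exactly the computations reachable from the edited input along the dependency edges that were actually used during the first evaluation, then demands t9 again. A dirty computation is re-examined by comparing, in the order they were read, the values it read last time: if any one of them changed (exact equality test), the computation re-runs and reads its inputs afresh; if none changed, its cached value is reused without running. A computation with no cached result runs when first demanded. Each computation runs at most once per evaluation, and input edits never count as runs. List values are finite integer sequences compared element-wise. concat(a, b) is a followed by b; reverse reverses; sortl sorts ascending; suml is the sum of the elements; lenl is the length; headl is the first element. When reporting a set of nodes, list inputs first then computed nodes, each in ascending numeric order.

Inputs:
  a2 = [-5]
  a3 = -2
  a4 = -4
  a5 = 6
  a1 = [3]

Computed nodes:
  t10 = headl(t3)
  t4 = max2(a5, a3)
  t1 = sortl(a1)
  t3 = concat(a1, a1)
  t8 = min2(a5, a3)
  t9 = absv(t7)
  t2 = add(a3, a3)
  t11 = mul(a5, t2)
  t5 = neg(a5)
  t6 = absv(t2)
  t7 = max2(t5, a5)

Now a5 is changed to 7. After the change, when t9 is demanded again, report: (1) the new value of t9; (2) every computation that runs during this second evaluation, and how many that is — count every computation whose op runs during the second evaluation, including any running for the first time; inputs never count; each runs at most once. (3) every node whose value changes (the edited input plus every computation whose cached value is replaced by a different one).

Demanding t9 again yields 7.
3 computations run: t5, t7, t9.
The nodes whose values change: a5, t5, t7, t9.

First demand of the output computes:
  t5 = neg(6) = -6
  t7 = max2(-6, 6) = 6
  t9 = absv(6) = 6

After the edit, cleaning proceeds:
  t5: a read changed (a5 6->7) — executes, giving -7.
  t7: a read changed (t5 -6->-7; a5 6->7) — executes, giving 7.
  t9: a read changed (t7 6->7) — executes, giving 7.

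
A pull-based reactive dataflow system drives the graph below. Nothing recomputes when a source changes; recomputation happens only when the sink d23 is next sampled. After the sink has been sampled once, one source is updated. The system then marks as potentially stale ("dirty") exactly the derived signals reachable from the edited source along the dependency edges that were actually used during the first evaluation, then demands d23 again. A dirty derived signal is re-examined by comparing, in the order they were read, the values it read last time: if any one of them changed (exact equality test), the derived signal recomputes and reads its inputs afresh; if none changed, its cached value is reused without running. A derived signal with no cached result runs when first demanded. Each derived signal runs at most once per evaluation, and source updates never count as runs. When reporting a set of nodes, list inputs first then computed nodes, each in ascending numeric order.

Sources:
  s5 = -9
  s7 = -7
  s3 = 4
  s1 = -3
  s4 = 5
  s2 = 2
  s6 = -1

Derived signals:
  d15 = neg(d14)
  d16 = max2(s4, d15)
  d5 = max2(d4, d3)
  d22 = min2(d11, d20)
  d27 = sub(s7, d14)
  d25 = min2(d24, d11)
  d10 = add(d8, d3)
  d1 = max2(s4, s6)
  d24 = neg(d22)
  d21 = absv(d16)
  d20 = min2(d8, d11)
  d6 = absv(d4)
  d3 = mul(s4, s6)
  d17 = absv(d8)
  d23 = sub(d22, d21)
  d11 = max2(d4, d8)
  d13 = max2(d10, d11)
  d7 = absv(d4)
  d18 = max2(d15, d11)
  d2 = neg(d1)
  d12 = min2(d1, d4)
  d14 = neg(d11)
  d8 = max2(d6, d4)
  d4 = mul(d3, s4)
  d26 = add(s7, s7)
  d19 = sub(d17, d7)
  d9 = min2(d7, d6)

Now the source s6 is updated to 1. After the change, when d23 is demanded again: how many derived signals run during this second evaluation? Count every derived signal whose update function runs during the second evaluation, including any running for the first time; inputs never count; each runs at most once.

Derived signals that run: d3, d4, d6, d8, d11 — 5 in total.
Key observation: the cutoff stops propagation at d14 — its inputs' values are unchanged, so it reuses its cache.

First evaluation (everything demanded from the output):
  d3 = mul(5, -1) = -5
  d4 = mul(-5, 5) = -25
  d6 = absv(-25) = 25
  d8 = max2(25, -25) = 25
  d11 = max2(-25, 25) = 25
  d14 = neg(25) = -25
  d15 = neg(-25) = 25
  d16 = max2(5, 25) = 25
  d20 = min2(25, 25) = 25
  d21 = absv(25) = 25
  d22 = min2(25, 25) = 25
  d23 = sub(25, 25) = 0

Propagation after the edit:
  d3: runs — s6 -1->1; result 5.
  d4: runs — d3 -5->5; result 25.
  d6: runs — d4 -25->25; result 25 (same value as before).
  d8: runs — d4 -25->25; result 25 (same value as before).
  d11: runs — d4 -25->25; result 25 (same value as before).
  d14: checked — values it read are unchanged (d11 unchanged); reused cached -25 without running.
  d15: checked — values it read are unchanged (d14 unchanged); reused cached 25 without running.
  d16: checked — values it read are unchanged (s4 unchanged, d15 unchanged); reused cached 25 without running.
  d20: checked — values it read are unchanged (d8 unchanged, d11 unchanged); reused cached 25 without running.
  d21: checked — values it read are unchanged (d16 unchanged); reused cached 25 without running.
  d22: checked — values it read are unchanged (d11 unchanged, d20 unchanged); reused cached 25 without running.
  d23: checked — values it read are unchanged (d22 unchanged, d21 unchanged); reused cached 0 without running.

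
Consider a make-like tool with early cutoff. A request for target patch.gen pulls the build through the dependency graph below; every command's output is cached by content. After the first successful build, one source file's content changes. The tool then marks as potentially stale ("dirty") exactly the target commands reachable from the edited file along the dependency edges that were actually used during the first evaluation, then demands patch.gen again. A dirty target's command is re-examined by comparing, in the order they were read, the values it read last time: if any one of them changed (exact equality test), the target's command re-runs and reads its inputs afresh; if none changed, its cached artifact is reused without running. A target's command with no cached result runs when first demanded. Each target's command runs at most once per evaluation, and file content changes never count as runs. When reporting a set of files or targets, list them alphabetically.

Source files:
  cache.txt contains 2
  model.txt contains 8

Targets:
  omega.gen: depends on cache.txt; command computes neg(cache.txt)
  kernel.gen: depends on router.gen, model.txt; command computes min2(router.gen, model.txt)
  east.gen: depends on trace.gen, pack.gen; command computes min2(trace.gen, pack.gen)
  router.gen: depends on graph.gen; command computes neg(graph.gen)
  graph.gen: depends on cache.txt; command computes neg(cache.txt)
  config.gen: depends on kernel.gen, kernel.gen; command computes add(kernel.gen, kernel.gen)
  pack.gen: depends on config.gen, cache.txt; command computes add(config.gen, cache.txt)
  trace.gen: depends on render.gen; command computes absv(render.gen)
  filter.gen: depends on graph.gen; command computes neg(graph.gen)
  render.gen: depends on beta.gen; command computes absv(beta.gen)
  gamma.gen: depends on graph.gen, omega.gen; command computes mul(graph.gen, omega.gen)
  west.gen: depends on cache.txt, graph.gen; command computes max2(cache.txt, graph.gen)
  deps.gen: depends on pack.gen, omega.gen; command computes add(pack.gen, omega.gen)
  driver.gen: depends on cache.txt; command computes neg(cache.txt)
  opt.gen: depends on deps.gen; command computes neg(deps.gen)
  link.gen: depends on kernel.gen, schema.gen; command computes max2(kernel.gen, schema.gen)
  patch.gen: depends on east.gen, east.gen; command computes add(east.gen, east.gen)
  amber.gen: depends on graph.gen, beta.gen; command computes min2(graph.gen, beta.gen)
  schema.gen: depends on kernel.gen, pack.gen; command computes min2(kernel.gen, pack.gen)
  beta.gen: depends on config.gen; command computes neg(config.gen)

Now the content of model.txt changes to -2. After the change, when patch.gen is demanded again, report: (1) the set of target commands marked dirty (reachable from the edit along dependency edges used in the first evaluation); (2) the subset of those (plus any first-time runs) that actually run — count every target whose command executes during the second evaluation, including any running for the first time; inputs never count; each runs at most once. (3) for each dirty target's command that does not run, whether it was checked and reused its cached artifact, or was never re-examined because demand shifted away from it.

First demand of the output computes:
  graph.gen = neg(2) = -2
  router.gen = neg(-2) = 2
  kernel.gen = min2(2, 8) = 2
  config.gen = add(2, 2) = 4
  beta.gen = neg(4) = -4
  pack.gen = add(4, 2) = 6
  render.gen = absv(-4) = 4
  trace.gen = absv(4) = 4
  east.gen = min2(4, 6) = 4
  patch.gen = add(4, 4) = 8

After the edit, cleaning proceeds:
  kernel.gen: a read changed (model.txt 8->-2) — executes, giving -2.
  config.gen: a read changed (kernel.gen 2->-2; kernel.gen 2->-2) — executes, giving -4.
  beta.gen: a read changed (config.gen 4->-4) — executes, giving 4.
  pack.gen: a read changed (config.gen 4->-4) — executes, giving -2.
  render.gen: a read changed (beta.gen -4->4) — executes, giving 4 — identical to its old value.
  trace.gen: dirty, but its reads are unchanged (render.gen unchanged); cached 4 stands.
  east.gen: a read changed (pack.gen 6->-2) — executes, giving -2.
  patch.gen: a read changed (east.gen 4->-2; east.gen 4->-2) — executes, giving -4.

Note where the cutoff bites: trace.gen is checked, finds nothing changed, and keeps its cache.

The edit dirties: beta.gen, config.gen, east.gen, kernel.gen, pack.gen, patch.gen, render.gen, trace.gen.
7 target commands run: beta.gen, config.gen, east.gen, kernel.gen, pack.gen, patch.gen, render.gen.
Cache hits after checking: trace.gen.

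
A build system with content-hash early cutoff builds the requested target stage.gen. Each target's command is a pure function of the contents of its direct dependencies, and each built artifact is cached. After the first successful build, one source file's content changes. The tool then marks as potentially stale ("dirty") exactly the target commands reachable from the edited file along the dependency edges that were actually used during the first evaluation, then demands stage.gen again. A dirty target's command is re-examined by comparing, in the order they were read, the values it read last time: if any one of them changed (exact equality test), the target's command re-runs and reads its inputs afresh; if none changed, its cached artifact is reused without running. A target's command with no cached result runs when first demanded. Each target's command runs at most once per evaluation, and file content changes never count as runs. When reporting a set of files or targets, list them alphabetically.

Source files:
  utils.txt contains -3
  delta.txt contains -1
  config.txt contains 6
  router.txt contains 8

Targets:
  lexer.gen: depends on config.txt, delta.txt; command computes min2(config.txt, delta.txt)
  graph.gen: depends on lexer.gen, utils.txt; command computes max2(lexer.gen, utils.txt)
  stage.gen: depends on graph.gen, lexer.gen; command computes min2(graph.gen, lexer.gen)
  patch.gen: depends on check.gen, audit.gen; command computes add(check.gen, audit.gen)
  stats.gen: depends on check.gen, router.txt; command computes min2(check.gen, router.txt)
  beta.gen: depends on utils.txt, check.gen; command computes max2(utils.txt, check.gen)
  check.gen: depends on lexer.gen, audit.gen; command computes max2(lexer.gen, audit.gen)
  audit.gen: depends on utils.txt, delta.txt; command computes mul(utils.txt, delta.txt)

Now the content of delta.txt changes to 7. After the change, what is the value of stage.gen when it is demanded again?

First evaluation (everything demanded from the output):
  lexer.gen = min2(6, -1) = -1
  graph.gen = max2(-1, -3) = -1
  stage.gen = min2(-1, -1) = -1

Propagation after the edit:
  lexer.gen: runs — delta.txt -1->7; result 6.
  graph.gen: runs — lexer.gen -1->6; result 6.
  stage.gen: runs — graph.gen -1->6; lexer.gen -1->6; result 6.

New value of stage.gen: 6.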